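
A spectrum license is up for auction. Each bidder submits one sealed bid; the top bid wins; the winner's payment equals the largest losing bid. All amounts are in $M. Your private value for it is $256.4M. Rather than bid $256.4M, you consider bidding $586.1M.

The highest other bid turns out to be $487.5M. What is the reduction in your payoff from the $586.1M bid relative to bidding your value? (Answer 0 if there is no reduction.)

Bidding your value $256.4M: you lose (since $256.4M < $487.5M). Payoff $0M.
Bidding $586.1M: you win and pay $487.5M. Payoff $256.4M − $487.5M = −$231.1M.
The competing bid $487.5M lies between your value and your inflated bid, so overbidding wins an item priced above your value.
Loss from deviating = $0M − (−$231.1M) = $231.1M.
Because the price is fixed by the runner-up's bid, deviating from your value can only change a good outcome into a bad one — never the reverse.

$231.1M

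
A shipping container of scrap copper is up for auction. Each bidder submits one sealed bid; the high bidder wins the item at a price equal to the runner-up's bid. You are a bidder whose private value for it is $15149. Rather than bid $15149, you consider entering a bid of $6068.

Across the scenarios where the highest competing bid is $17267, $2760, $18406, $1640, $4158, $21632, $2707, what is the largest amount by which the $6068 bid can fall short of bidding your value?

$17267: same outcome either way → loss $0.
$2760: same outcome either way → loss $0.
$18406: same outcome either way → loss $0.
$1640: same outcome either way → loss $0.
$4158: same outcome either way → loss $0.
$21632: same outcome either way → loss $0.
$2707: same outcome either way → loss $0.
Maximum loss: $0.

$0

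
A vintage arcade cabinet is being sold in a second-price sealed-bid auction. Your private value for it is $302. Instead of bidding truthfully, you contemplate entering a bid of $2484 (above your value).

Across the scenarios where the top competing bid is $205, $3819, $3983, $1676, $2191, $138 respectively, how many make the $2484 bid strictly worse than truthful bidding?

2

The deviation hurts exactly when the highest competing bid lies strictly between $302 and $2484 — overbidding then wins at a price above your value.
$205: below both → same outcome either way.
$3819: above both → same outcome either way.
$3983: above both → same outcome either way.
$1676: inside the interval → strictly worse (loss $1374).
$2191: inside the interval → strictly worse (loss $1889).
$138: below both → same outcome either way.
Count: 2.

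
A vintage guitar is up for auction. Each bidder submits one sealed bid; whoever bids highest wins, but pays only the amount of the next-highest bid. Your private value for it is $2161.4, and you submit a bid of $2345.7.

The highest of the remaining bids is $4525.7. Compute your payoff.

Your bid $2345.7 is below the highest competing bid $4525.7, so you lose.
A losing bidder pays nothing and receives nothing: payoff = $0.

$0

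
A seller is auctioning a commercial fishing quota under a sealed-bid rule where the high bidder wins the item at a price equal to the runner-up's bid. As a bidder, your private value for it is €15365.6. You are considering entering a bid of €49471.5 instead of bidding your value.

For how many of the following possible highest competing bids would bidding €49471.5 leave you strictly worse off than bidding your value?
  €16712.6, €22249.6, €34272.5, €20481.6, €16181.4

The deviation hurts exactly when the highest competing bid lies strictly between €15365.6 and €49471.5 — overbidding then wins at a price above your value.
€16712.6: inside the interval → strictly worse (loss €1347).
€22249.6: inside the interval → strictly worse (loss €6884).
€34272.5: inside the interval → strictly worse (loss €18906.9).
€20481.6: inside the interval → strictly worse (loss €5116).
€16181.4: inside the interval → strictly worse (loss €815.8).
Count: 5.

5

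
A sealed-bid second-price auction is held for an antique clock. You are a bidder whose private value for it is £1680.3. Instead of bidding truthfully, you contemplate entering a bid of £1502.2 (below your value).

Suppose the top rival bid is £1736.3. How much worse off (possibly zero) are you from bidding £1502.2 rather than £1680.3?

Bidding your value £1680.3: you lose (since £1680.3 < £1736.3). Payoff £0.
Bidding £1502.2: you lose. Payoff £0.
Difference = £0 − £0 = £0; both bids lead to the same outcome because the competing bid is above both your value and your alternative bid.

£0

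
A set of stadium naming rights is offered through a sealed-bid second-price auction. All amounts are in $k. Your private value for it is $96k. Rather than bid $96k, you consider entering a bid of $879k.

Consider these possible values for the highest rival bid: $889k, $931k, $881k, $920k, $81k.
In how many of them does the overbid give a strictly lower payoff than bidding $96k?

0

The deviation hurts exactly when the highest competing bid lies strictly between $96k and $879k — overbidding then wins at a price above your value.
$889k: above both → same outcome either way.
$931k: above both → same outcome either way.
$881k: above both → same outcome either way.
$920k: above both → same outcome either way.
$81k: below both → same outcome either way.
Count: 0.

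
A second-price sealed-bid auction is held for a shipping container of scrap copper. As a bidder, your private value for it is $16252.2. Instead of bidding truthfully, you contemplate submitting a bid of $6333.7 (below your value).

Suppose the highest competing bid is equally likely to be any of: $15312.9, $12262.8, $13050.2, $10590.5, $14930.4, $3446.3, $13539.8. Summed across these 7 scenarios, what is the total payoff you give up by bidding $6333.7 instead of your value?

The deviation costs you only when the competing bid falls strictly between $6333.7 and $16252.2; elsewhere both bids give the same outcome.
$15312.9: truthful payoff $939.3, deviation payoff $0 → loss $939.3.
$12262.8: truthful payoff $3989.4, deviation payoff $0 → loss $3989.4.
$13050.2: truthful payoff $3202, deviation payoff $0 → loss $3202.
$10590.5: truthful payoff $5661.7, deviation payoff $0 → loss $5661.7.
$14930.4: truthful payoff $1321.8, deviation payoff $0 → loss $1321.8.
$3446.3: outcomes coincide → loss $0.
$13539.8: truthful payoff $2712.4, deviation payoff $0 → loss $2712.4.
Total loss = $939.3 + $3989.4 + $3202 + $5661.7 + $1321.8 + $2712.4 = $17826.6.

$17826.6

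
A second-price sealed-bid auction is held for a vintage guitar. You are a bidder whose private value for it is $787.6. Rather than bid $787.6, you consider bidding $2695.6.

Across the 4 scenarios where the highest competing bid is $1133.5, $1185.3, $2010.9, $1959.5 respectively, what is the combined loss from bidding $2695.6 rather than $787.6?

The deviation costs you only when the competing bid falls strictly between $787.6 and $2695.6; elsewhere both bids give the same outcome.
$1133.5: truthful payoff $0, deviation payoff −$345.9 → loss $345.9.
$1185.3: truthful payoff $0, deviation payoff −$397.7 → loss $397.7.
$2010.9: truthful payoff $0, deviation payoff −$1223.3 → loss $1223.3.
$1959.5: truthful payoff $0, deviation payoff −$1171.9 → loss $1171.9.
Total loss = $345.9 + $397.7 + $1223.3 + $1171.9 = $3138.8.

$3138.8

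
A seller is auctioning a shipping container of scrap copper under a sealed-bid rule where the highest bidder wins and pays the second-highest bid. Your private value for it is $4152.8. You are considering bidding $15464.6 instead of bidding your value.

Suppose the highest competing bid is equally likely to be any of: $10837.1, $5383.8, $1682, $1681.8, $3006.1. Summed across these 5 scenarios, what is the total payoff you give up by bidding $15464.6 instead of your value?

$7915.3

The deviation costs you only when the competing bid falls strictly between $4152.8 and $15464.6; elsewhere both bids give the same outcome.
$10837.1: truthful payoff $0, deviation payoff −$6684.3 → loss $6684.3.
$5383.8: truthful payoff $0, deviation payoff −$1231 → loss $1231.
$1682: outcomes coincide → loss $0.
$1681.8: outcomes coincide → loss $0.
$3006.1: outcomes coincide → loss $0.
Total loss = $6684.3 + $1231 = $7915.3.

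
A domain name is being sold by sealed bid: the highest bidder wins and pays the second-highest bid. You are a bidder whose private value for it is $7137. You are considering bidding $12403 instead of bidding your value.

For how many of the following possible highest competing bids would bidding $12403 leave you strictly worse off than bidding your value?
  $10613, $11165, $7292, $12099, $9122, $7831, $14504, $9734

The deviation hurts exactly when the highest competing bid lies strictly between $7137 and $12403 — overbidding then wins at a price above your value.
$10613: inside the interval → strictly worse (loss $3476).
$11165: inside the interval → strictly worse (loss $4028).
$7292: inside the interval → strictly worse (loss $155).
$12099: inside the interval → strictly worse (loss $4962).
$9122: inside the interval → strictly worse (loss $1985).
$7831: inside the interval → strictly worse (loss $694).
$14504: above both → same outcome either way.
$9734: inside the interval → strictly worse (loss $2597).
Count: 7.

7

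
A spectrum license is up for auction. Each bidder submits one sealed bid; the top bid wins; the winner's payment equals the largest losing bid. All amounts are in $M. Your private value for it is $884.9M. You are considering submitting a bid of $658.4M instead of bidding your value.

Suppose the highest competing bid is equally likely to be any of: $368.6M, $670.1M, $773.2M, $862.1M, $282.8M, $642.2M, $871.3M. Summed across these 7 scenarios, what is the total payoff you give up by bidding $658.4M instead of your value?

The deviation costs you only when the competing bid falls strictly between $658.4M and $884.9M; elsewhere both bids give the same outcome.
$368.6M: outcomes coincide → loss $0M.
$670.1M: truthful payoff $214.8M, deviation payoff $0M → loss $214.8M.
$773.2M: truthful payoff $111.7M, deviation payoff $0M → loss $111.7M.
$862.1M: truthful payoff $22.8M, deviation payoff $0M → loss $22.8M.
$282.8M: outcomes coincide → loss $0M.
$642.2M: outcomes coincide → loss $0M.
$871.3M: truthful payoff $13.6M, deviation payoff $0M → loss $13.6M.
Total loss = $214.8M + $111.7M + $22.8M + $13.6M = $362.9M.
Truthful bidding weakly dominates here: raising your bid can only win items priced above your value, and lowering it can only forfeit items priced below.

$362.9M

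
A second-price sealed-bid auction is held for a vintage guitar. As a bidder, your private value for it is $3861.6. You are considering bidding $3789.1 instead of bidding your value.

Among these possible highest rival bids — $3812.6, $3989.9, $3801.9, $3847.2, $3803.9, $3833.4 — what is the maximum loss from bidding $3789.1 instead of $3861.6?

$59.7

$3812.6: truthful gives $49, deviation gives $0 → loss $49.
$3989.9: same outcome either way → loss $0.
$3801.9: truthful gives $59.7, deviation gives $0 → loss $59.7.
$3847.2: truthful gives $14.4, deviation gives $0 → loss $14.4.
$3803.9: truthful gives $57.7, deviation gives $0 → loss $57.7.
$3833.4: truthful gives $28.2, deviation gives $0 → loss $28.2.
Maximum loss: $59.7.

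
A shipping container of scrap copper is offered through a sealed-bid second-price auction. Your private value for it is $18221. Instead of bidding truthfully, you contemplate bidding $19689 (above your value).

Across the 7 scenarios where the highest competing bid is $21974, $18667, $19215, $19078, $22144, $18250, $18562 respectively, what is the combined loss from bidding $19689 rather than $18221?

$2667

The deviation costs you only when the competing bid falls strictly between $18221 and $19689; elsewhere both bids give the same outcome.
$21974: outcomes coincide → loss $0.
$18667: truthful payoff $0, deviation payoff −$446 → loss $446.
$19215: truthful payoff $0, deviation payoff −$994 → loss $994.
$19078: truthful payoff $0, deviation payoff −$857 → loss $857.
$22144: outcomes coincide → loss $0.
$18250: truthful payoff $0, deviation payoff −$29 → loss $29.
$18562: truthful payoff $0, deviation payoff −$341 → loss $341.
Total loss = $446 + $994 + $857 + $29 + $341 = $2667.
Because the price is fixed by the runner-up's bid, deviating from your value can only change a good outcome into a bad one — never the reverse.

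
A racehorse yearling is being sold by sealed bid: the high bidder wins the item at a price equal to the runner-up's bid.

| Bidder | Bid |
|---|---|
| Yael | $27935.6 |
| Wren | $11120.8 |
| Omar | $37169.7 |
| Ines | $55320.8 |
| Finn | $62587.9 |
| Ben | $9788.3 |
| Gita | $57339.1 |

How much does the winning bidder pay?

Highest bid: Finn at $62587.9, so Finn wins.
Second-highest bid: Gita at $57339.1 — that is the price the winner pays.

$57339.1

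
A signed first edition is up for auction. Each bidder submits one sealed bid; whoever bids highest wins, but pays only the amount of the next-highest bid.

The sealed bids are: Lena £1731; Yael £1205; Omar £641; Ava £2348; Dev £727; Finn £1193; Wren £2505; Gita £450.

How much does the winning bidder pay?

£2348

Highest bid: Wren at £2505, so Wren wins.
Second-highest bid: Ava at £2348 — that is the price the winner pays.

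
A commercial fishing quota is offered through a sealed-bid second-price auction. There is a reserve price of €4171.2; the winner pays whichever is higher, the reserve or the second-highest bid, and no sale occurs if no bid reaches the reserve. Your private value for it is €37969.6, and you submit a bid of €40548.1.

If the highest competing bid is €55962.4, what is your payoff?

€0

Your bid €40548.1 is below the highest competing bid €55962.4, so you lose. Payoff €0.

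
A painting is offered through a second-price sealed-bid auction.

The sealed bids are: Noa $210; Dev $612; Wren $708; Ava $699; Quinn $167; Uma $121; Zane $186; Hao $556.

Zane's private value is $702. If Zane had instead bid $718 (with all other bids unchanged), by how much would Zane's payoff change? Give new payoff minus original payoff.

−$6

The highest bid among the other bidders is $708; Zane's bid doesn't change that.
Original bid $186: Zane is not highest (top rival bid is $708); payoff $0.
Alternative bid $718: Zane is highest, pays the top rival bid $708; payoff $702 − $708 = −$6.
Change in payoff = −$6 − ($0) = −$6.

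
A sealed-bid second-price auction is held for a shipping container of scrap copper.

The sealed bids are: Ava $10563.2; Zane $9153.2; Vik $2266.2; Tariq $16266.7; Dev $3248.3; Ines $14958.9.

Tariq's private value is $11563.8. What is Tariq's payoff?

−$3395.1

Highest bid: Tariq at $16266.7, so Tariq wins.
Second-highest bid: Ines at $14958.9 — that is the price the winner pays.
Tariq's payoff = value − price = $11563.8 − $14958.9 = −$3395.1.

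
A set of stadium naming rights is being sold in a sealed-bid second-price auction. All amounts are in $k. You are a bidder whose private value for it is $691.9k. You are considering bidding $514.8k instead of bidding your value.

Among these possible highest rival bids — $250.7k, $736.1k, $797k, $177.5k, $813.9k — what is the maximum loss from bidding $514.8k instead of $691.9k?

$0k

$250.7k: same outcome either way → loss $0k.
$736.1k: same outcome either way → loss $0k.
$797k: same outcome either way → loss $0k.
$177.5k: same outcome either way → loss $0k.
$813.9k: same outcome either way → loss $0k.
Maximum loss: $0k.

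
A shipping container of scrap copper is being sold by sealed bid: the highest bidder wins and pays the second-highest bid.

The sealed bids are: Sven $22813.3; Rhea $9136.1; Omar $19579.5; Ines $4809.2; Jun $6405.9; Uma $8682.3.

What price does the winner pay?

$19579.5

Highest bid: Sven at $22813.3, so Sven wins.
Second-highest bid: Omar at $19579.5 — that is the price the winner pays.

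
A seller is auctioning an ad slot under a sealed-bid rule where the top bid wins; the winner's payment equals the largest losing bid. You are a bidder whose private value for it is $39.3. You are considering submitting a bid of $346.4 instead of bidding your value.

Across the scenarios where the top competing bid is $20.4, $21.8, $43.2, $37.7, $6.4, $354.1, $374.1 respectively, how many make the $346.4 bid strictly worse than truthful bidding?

1

The deviation hurts exactly when the highest competing bid lies strictly between $39.3 and $346.4 — overbidding then wins at a price above your value.
$20.4: below both → same outcome either way.
$21.8: below both → same outcome either way.
$43.2: inside the interval → strictly worse (loss $3.9).
$37.7: below both → same outcome either way.
$6.4: below both → same outcome either way.
$354.1: above both → same outcome either way.
$374.1: above both → same outcome either way.
Count: 1.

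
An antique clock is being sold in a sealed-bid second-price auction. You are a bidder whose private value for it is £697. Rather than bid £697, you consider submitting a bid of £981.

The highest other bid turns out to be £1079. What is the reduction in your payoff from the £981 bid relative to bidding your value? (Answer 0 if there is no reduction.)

£0

Bidding your value £697: you lose (since £697 < £1079). Payoff £0.
Bidding £981: you lose. Payoff £0.
Difference = £0 − £0 = £0; both bids lead to the same outcome because the competing bid is above both your value and your alternative bid.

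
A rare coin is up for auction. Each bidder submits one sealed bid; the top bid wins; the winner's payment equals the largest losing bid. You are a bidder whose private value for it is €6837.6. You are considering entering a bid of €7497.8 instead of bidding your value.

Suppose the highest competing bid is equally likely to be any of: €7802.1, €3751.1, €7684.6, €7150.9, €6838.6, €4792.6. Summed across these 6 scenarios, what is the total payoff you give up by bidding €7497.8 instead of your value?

The deviation costs you only when the competing bid falls strictly between €6837.6 and €7497.8; elsewhere both bids give the same outcome.
€7802.1: outcomes coincide → loss €0.
€3751.1: outcomes coincide → loss €0.
€7684.6: outcomes coincide → loss €0.
€7150.9: truthful payoff €0, deviation payoff −€313.3 → loss €313.3.
€6838.6: truthful payoff €0, deviation payoff −€1 → loss €1.
€4792.6: outcomes coincide → loss €0.
Total loss = €313.3 + €1 = €314.3.

€314.3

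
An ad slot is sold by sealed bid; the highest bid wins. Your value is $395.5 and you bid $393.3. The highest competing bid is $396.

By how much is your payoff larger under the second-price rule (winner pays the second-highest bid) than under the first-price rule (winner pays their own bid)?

$0

Your bid $393.3 is below $396, so you lose under either rule.
Payoff is $0 in both cases; difference = $0.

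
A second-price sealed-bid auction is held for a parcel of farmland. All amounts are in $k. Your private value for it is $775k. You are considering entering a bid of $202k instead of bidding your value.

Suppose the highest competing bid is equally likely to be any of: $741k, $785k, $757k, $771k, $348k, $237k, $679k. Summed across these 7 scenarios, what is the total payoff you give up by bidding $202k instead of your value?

The deviation costs you only when the competing bid falls strictly between $202k and $775k; elsewhere both bids give the same outcome.
$741k: truthful payoff $34k, deviation payoff $0k → loss $34k.
$785k: outcomes coincide → loss $0k.
$757k: truthful payoff $18k, deviation payoff $0k → loss $18k.
$771k: truthful payoff $4k, deviation payoff $0k → loss $4k.
$348k: truthful payoff $427k, deviation payoff $0k → loss $427k.
$237k: truthful payoff $538k, deviation payoff $0k → loss $538k.
$679k: truthful payoff $96k, deviation payoff $0k → loss $96k.
Total loss = $34k + $18k + $4k + $427k + $538k + $96k = $1117k.

$1117k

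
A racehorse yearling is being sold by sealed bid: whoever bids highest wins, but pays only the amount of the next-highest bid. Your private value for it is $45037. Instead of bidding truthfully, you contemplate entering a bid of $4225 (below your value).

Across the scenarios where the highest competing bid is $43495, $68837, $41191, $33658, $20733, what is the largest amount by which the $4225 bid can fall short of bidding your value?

$24304

$43495: truthful gives $1542, deviation gives $0 → loss $1542.
$68837: same outcome either way → loss $0.
$41191: truthful gives $3846, deviation gives $0 → loss $3846.
$33658: truthful gives $11379, deviation gives $0 → loss $11379.
$20733: truthful gives $24304, deviation gives $0 → loss $24304.
Maximum loss: $24304.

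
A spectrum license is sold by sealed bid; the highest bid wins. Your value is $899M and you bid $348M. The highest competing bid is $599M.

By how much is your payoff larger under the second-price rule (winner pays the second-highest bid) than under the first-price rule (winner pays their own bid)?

$0M

Your bid $348M is below $599M, so you lose under either rule.
Payoff is $0M in both cases; difference = $0M.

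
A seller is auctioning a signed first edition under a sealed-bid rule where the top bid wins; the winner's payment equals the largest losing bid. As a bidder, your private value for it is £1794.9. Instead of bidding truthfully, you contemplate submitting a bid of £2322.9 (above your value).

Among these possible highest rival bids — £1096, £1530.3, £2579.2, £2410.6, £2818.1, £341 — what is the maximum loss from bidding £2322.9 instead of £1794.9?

£1096: same outcome either way → loss £0.
£1530.3: same outcome either way → loss £0.
£2579.2: same outcome either way → loss £0.
£2410.6: same outcome either way → loss £0.
£2818.1: same outcome either way → loss £0.
£341: same outcome either way → loss £0.
Maximum loss: £0.

£0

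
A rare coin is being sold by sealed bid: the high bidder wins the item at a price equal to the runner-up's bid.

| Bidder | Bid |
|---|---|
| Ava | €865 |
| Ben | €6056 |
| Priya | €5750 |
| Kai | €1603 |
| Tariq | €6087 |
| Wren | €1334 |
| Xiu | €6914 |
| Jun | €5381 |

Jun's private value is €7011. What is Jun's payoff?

€0

Highest bid: Xiu at €6914, so Xiu wins.
Second-highest bid: Tariq at €6087 — that is the price the winner pays.
Jun did not win, so Jun pays nothing and receives nothing: payoff €0.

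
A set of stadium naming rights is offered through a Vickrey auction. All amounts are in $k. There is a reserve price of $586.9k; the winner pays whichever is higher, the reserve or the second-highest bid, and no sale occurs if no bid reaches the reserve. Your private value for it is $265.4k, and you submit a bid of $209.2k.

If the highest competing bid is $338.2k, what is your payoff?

$0k

Your bid $209.2k is below the highest competing bid $338.2k, so you lose. Payoff $0k.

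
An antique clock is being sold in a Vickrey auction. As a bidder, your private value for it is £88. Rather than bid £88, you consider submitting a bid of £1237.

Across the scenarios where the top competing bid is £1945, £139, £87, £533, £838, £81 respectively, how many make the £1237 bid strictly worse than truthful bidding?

The deviation hurts exactly when the highest competing bid lies strictly between £88 and £1237 — overbidding then wins at a price above your value.
£1945: above both → same outcome either way.
£139: inside the interval → strictly worse (loss £51).
£87: below both → same outcome either way.
£533: inside the interval → strictly worse (loss £445).
£838: inside the interval → strictly worse (loss £750).
£81: below both → same outcome either way.
Count: 3.

3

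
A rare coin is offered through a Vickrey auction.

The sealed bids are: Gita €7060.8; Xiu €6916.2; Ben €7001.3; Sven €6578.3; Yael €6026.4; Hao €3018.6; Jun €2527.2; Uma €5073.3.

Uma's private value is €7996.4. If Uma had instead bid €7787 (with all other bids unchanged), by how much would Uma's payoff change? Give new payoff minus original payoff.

The highest bid among the other bidders is €7060.8; Uma's bid doesn't change that.
Original bid €5073.3: Uma is not highest (top rival bid is €7060.8); payoff €0.
Alternative bid €7787: Uma is highest, pays the top rival bid €7060.8; payoff €7996.4 − €7060.8 = €935.6.
Change in payoff = €935.6 − (€0) = €935.6.

€935.6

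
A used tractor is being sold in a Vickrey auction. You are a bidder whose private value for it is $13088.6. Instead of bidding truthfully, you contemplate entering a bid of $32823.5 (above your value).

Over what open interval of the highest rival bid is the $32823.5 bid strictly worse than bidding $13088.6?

If the competing bid is below $13088.6, both bids win at the same price — no difference.
If it is above $32823.5, both bids lose — no difference.
If it lies strictly between $13088.6 and $32823.5, bidding your value loses (payoff 0) while bidding $32823.5 wins at a price above your value (payoff negative).
So the deviation strictly hurts on the open interval ($13088.6, $32823.5).
Because the price is fixed by the runner-up's bid, deviating from your value can only change a good outcome into a bad one — never the reverse.

($13088.6, $32823.5)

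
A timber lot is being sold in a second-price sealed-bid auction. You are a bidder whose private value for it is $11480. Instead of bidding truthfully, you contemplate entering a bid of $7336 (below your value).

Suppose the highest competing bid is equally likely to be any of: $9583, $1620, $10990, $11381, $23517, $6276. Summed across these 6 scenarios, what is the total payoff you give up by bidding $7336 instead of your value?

$2486

The deviation costs you only when the competing bid falls strictly between $7336 and $11480; elsewhere both bids give the same outcome.
$9583: truthful payoff $1897, deviation payoff $0 → loss $1897.
$1620: outcomes coincide → loss $0.
$10990: truthful payoff $490, deviation payoff $0 → loss $490.
$11381: truthful payoff $99, deviation payoff $0 → loss $99.
$23517: outcomes coincide → loss $0.
$6276: outcomes coincide → loss $0.
Total loss = $1897 + $490 + $99 = $2486.
In a second-price auction your bid sets only whether you win, not what you pay, so bidding your true value is weakly dominant.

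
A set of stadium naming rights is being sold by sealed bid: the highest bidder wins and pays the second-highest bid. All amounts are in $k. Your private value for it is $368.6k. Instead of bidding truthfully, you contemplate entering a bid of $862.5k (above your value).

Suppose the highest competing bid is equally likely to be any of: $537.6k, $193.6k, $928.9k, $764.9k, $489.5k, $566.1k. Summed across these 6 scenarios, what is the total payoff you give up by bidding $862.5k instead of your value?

The deviation costs you only when the competing bid falls strictly between $368.6k and $862.5k; elsewhere both bids give the same outcome.
$537.6k: truthful payoff $0k, deviation payoff −$169k → loss $169k.
$193.6k: outcomes coincide → loss $0k.
$928.9k: outcomes coincide → loss $0k.
$764.9k: truthful payoff $0k, deviation payoff −$396.3k → loss $396.3k.
$489.5k: truthful payoff $0k, deviation payoff −$120.9k → loss $120.9k.
$566.1k: truthful payoff $0k, deviation payoff −$197.5k → loss $197.5k.
Total loss = $169k + $396.3k + $120.9k + $197.5k = $883.7k.
Because the price is fixed by the runner-up's bid, deviating from your value can only change a good outcome into a bad one — never the reverse.

$883.7k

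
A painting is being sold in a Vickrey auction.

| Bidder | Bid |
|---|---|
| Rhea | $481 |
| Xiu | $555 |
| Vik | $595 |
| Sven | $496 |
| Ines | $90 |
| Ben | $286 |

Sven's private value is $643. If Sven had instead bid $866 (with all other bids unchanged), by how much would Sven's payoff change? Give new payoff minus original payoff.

$48

The highest bid among the other bidders is $595; Sven's bid doesn't change that.
Original bid $496: Sven is not highest (top rival bid is $595); payoff $0.
Alternative bid $866: Sven is highest, pays the top rival bid $595; payoff $643 − $595 = $48.
Change in payoff = $48 − ($0) = $48.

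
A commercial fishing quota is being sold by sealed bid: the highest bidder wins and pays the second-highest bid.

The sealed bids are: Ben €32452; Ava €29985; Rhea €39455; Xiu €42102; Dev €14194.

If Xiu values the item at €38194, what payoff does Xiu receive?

−€1261

Highest bid: Xiu at €42102, so Xiu wins.
Second-highest bid: Rhea at €39455 — that is the price the winner pays.
Xiu's payoff = value − price = €38194 − €39455 = −€1261.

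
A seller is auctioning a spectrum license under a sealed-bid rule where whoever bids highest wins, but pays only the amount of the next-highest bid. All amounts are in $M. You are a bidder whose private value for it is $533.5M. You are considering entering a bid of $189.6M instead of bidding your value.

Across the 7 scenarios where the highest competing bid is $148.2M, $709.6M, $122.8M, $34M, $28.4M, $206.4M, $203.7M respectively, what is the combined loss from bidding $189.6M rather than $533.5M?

The deviation costs you only when the competing bid falls strictly between $189.6M and $533.5M; elsewhere both bids give the same outcome.
$148.2M: outcomes coincide → loss $0M.
$709.6M: outcomes coincide → loss $0M.
$122.8M: outcomes coincide → loss $0M.
$34M: outcomes coincide → loss $0M.
$28.4M: outcomes coincide → loss $0M.
$206.4M: truthful payoff $327.1M, deviation payoff $0M → loss $327.1M.
$203.7M: truthful payoff $329.8M, deviation payoff $0M → loss $329.8M.
Total loss = $327.1M + $329.8M = $656.9M.

$656.9M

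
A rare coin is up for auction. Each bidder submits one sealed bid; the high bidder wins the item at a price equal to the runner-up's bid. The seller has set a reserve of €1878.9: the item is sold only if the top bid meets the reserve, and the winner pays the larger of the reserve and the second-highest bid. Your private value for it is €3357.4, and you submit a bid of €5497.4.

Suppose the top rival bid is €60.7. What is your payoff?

Your bid €5497.4 is the highest and exceeds the reserve.
Price = max(second-highest bid, reserve) = max(€60.7, €1878.9) = €1878.9.
Payoff = €3357.4 − €1878.9 = €1478.5.

€1478.5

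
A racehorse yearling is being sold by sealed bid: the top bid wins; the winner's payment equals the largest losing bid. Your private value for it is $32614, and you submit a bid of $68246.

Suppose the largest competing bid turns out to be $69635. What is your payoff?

Your bid $68246 is below the highest competing bid $69635, so you lose.
A losing bidder pays nothing and receives nothing: payoff = $0.

$0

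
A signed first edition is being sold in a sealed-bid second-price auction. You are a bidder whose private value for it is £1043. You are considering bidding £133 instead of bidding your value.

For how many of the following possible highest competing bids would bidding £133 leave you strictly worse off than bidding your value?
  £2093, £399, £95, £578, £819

The deviation hurts exactly when the highest competing bid lies strictly between £133 and £1043 — underbidding then forfeits a profitable win.
£2093: above both → same outcome either way.
£399: inside the interval → strictly worse (loss £644).
£95: below both → same outcome either way.
£578: inside the interval → strictly worse (loss £465).
£819: inside the interval → strictly worse (loss £224).
Count: 3.

3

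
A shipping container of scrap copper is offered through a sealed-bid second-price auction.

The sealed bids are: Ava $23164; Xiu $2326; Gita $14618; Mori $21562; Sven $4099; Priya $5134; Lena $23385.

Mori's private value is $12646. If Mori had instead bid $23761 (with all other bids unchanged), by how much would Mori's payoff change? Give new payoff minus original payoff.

The highest bid among the other bidders is $23385; Mori's bid doesn't change that.
Original bid $21562: Mori is not highest (top rival bid is $23385); payoff $0.
Alternative bid $23761: Mori is highest, pays the top rival bid $23385; payoff $12646 − $23385 = −$10739.
Change in payoff = −$10739 − ($0) = −$10739.

−$10739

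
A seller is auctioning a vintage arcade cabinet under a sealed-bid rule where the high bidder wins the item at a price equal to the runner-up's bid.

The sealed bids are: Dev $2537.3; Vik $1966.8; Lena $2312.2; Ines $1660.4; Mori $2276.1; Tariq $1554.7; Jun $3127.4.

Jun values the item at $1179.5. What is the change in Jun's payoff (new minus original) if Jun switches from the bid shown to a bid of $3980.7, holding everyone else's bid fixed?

$0

The highest bid among the other bidders is $2537.3; Jun's bid doesn't change that.
Original bid $3127.4: Jun is highest, pays the top rival bid $2537.3; payoff $1179.5 − $2537.3 = −$1357.8.
Alternative bid $3980.7: Jun is highest, pays the top rival bid $2537.3; payoff $1179.5 − $2537.3 = −$1357.8.
Change in payoff = −$1357.8 − (−$1357.8) = $0.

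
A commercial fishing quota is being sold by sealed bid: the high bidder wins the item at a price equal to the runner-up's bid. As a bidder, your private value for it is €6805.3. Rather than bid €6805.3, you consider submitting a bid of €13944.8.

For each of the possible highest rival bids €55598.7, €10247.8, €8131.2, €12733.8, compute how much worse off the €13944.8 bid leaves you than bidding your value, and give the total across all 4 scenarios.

The deviation costs you only when the competing bid falls strictly between €6805.3 and €13944.8; elsewhere both bids give the same outcome.
€55598.7: outcomes coincide → loss €0.
€10247.8: truthful payoff €0, deviation payoff −€3442.5 → loss €3442.5.
€8131.2: truthful payoff €0, deviation payoff −€1325.9 → loss €1325.9.
€12733.8: truthful payoff €0, deviation payoff −€5928.5 → loss €5928.5.
Total loss = €3442.5 + €1325.9 + €5928.5 = €10696.9.
In a second-price auction your bid sets only whether you win, not what you pay, so bidding your true value is weakly dominant.

€10696.9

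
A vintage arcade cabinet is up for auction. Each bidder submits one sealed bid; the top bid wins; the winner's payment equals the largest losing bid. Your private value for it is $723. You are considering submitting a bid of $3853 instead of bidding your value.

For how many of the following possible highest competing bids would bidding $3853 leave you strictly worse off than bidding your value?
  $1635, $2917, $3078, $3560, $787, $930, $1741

7

The deviation hurts exactly when the highest competing bid lies strictly between $723 and $3853 — overbidding then wins at a price above your value.
$1635: inside the interval → strictly worse (loss $912).
$2917: inside the interval → strictly worse (loss $2194).
$3078: inside the interval → strictly worse (loss $2355).
$3560: inside the interval → strictly worse (loss $2837).
$787: inside the interval → strictly worse (loss $64).
$930: inside the interval → strictly worse (loss $207).
$1741: inside the interval → strictly worse (loss $1018).
Count: 7.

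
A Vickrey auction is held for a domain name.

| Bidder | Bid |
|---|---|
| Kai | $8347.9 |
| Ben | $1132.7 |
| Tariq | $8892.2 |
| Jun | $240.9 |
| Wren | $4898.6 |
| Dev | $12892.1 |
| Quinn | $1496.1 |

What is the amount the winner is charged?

Highest bid: Dev at $12892.1, so Dev wins.
Second-highest bid: Tariq at $8892.2 — that is the price the winner pays.

$8892.2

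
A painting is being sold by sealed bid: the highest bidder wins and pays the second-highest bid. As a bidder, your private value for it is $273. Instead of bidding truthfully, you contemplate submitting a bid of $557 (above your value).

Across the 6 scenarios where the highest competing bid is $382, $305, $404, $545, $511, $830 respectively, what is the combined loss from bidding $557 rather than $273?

The deviation costs you only when the competing bid falls strictly between $273 and $557; elsewhere both bids give the same outcome.
$382: truthful payoff $0, deviation payoff −$109 → loss $109.
$305: truthful payoff $0, deviation payoff −$32 → loss $32.
$404: truthful payoff $0, deviation payoff −$131 → loss $131.
$545: truthful payoff $0, deviation payoff −$272 → loss $272.
$511: truthful payoff $0, deviation payoff −$238 → loss $238.
$830: outcomes coincide → loss $0.
Total loss = $109 + $32 + $131 + $272 + $238 = $782.

$782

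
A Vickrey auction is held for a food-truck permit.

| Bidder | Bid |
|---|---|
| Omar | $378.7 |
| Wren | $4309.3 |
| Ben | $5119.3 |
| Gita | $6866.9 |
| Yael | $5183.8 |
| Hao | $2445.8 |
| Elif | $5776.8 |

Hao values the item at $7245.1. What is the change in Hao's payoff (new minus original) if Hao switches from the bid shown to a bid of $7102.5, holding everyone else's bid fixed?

$378.2

The highest bid among the other bidders is $6866.9; Hao's bid doesn't change that.
Original bid $2445.8: Hao is not highest (top rival bid is $6866.9); payoff $0.
Alternative bid $7102.5: Hao is highest, pays the top rival bid $6866.9; payoff $7245.1 − $6866.9 = $378.2.
Change in payoff = $378.2 − ($0) = $378.2.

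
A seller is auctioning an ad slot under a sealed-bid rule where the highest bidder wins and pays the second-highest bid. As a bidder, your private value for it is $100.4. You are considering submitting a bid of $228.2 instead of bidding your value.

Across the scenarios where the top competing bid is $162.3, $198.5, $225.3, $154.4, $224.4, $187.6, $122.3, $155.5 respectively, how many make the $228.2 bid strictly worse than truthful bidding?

The deviation hurts exactly when the highest competing bid lies strictly between $100.4 and $228.2 — overbidding then wins at a price above your value.
$162.3: inside the interval → strictly worse (loss $61.9).
$198.5: inside the interval → strictly worse (loss $98.1).
$225.3: inside the interval → strictly worse (loss $124.9).
$154.4: inside the interval → strictly worse (loss $54).
$224.4: inside the interval → strictly worse (loss $124).
$187.6: inside the interval → strictly worse (loss $87.2).
$122.3: inside the interval → strictly worse (loss $21.9).
$155.5: inside the interval → strictly worse (loss $55.1).
Count: 8.

8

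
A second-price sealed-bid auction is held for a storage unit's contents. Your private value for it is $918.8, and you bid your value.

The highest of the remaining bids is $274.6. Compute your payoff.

Your bid $918.8 exceeds the highest competing bid $274.6, so you win.
In a second-price auction the winner pays the second-highest bid, $274.6.
Payoff = value − price = $918.8 − $274.6 = $644.2.

$644.2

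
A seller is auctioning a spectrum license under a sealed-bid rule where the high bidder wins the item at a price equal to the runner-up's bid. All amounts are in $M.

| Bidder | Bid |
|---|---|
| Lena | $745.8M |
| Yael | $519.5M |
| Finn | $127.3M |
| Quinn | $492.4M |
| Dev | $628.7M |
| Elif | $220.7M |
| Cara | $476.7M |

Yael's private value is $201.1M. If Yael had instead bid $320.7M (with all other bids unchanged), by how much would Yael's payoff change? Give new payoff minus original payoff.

The highest bid among the other bidders is $745.8M; Yael's bid doesn't change that.
Original bid $519.5M: Yael is not highest (top rival bid is $745.8M); payoff $0M.
Alternative bid $320.7M: Yael is not highest (top rival bid is $745.8M); payoff $0M.
Change in payoff = $0M − ($0M) = $0M.

$0M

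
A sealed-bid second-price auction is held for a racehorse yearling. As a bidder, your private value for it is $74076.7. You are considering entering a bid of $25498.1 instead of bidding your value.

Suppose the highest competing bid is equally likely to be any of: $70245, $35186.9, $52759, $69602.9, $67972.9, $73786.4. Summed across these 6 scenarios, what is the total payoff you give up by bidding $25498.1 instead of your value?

$74907.1

The deviation costs you only when the competing bid falls strictly between $25498.1 and $74076.7; elsewhere both bids give the same outcome.
$70245: truthful payoff $3831.7, deviation payoff $0 → loss $3831.7.
$35186.9: truthful payoff $38889.8, deviation payoff $0 → loss $38889.8.
$52759: truthful payoff $21317.7, deviation payoff $0 → loss $21317.7.
$69602.9: truthful payoff $4473.8, deviation payoff $0 → loss $4473.8.
$67972.9: truthful payoff $6103.8, deviation payoff $0 → loss $6103.8.
$73786.4: truthful payoff $290.3, deviation payoff $0 → loss $290.3.
Total loss = $3831.7 + $38889.8 + $21317.7 + $4473.8 + $6103.8 + $290.3 = $74907.1.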